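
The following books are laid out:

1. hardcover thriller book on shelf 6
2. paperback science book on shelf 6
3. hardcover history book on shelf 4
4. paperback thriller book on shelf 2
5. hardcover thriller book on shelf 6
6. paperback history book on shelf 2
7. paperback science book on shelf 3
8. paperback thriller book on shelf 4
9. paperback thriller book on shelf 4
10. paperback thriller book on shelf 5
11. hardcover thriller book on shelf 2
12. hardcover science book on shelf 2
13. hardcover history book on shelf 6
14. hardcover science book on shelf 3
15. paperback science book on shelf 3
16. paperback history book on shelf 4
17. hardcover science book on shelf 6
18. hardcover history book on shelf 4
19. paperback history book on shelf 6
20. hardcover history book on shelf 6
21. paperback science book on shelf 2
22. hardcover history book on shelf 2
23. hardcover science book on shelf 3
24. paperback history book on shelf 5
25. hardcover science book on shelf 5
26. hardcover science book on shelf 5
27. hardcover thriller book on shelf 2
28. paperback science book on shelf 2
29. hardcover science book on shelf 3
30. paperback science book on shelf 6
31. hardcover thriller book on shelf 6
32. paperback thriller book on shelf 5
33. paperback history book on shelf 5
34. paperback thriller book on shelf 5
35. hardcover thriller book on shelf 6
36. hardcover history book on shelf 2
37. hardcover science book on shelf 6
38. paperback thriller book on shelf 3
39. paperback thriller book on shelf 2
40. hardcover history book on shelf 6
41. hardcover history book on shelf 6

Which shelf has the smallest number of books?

Counts by shelf: shelf 6→13, shelf 2→10, shelf 5→7, shelf 3→6, shelf 4→5.
The minimum is 5, held uniquely by shelf 4.

shelf 4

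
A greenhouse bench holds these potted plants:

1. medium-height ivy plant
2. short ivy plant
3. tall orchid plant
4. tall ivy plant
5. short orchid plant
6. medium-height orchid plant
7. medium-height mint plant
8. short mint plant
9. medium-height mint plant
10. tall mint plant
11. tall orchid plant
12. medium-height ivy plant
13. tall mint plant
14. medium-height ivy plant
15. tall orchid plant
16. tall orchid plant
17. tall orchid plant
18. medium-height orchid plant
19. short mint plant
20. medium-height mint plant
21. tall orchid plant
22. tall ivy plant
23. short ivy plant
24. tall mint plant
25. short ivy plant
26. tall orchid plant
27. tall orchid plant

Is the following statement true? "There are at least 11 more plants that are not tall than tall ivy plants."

True

plants that are not tall: 14.
tall ivy plants: 2.
The claim requires 14 − 2 = 12 ≥ 11, which holds.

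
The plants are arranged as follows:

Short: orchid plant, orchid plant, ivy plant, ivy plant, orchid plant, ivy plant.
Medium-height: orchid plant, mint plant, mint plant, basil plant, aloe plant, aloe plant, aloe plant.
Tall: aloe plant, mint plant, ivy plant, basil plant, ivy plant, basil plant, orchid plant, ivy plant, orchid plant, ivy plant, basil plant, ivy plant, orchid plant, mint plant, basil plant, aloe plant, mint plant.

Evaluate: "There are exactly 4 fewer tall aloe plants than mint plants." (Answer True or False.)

There are 2 tall aloe plants.
There are 5 mint plants.
The claim requires 5 − 2 (= 3) to equal 4, which does not hold.

False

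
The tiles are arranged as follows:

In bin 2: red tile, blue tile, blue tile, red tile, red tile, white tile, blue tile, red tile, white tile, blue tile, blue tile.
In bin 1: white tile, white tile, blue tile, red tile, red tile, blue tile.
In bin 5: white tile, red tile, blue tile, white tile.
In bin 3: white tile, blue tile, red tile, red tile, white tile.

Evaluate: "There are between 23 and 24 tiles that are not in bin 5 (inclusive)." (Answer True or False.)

False

|tiles that are not in bin 5| = 22.
The claim requires 23 ≤ 22 ≤ 24, which does not hold.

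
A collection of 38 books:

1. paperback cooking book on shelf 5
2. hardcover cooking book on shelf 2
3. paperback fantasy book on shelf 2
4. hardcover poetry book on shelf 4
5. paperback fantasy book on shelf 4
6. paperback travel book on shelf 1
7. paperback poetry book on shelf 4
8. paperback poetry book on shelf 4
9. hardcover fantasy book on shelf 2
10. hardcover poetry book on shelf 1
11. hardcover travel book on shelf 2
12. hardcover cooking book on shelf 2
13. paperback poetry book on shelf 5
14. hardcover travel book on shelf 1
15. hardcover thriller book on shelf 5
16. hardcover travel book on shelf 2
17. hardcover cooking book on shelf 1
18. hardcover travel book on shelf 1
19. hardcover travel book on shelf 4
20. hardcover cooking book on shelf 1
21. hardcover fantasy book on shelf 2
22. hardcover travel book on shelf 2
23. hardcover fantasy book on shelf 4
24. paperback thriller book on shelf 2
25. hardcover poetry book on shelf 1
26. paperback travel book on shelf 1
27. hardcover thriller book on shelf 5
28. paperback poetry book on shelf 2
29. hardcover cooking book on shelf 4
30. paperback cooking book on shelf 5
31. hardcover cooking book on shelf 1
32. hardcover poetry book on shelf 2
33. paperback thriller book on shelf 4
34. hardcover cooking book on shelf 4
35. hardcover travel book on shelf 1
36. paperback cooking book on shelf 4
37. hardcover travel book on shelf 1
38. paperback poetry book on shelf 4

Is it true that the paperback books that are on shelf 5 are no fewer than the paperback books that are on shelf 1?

True

|paperback books on shelf 5| = 3.
|paperback books on shelf 1| = 2.
The claim requires 3 ≥ 2, which holds.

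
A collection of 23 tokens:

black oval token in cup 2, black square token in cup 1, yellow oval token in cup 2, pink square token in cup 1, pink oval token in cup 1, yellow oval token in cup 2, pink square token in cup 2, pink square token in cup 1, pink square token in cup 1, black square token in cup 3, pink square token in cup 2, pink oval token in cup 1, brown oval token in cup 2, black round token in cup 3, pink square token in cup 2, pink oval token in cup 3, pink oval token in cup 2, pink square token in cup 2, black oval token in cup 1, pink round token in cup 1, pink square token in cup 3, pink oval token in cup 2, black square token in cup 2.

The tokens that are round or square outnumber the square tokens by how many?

2

tokens that are round or square: 13.
square tokens: 11.
13 − 11 = 2.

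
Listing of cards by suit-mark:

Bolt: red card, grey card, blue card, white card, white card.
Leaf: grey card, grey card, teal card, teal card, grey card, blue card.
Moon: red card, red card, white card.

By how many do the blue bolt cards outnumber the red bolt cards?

blue bolt cards: 1.
red bolt cards: 1.
1 − 1 = 0.

0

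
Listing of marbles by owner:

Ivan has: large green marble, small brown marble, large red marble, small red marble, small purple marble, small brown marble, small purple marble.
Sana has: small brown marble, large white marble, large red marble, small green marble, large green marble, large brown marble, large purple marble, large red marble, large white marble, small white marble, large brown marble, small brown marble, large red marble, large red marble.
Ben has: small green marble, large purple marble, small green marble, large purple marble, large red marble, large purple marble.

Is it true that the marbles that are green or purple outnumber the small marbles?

False

|marbles that are green or purple| = 11.
|small marbles| = 11.
The claim requires 11 > 11, which does not hold.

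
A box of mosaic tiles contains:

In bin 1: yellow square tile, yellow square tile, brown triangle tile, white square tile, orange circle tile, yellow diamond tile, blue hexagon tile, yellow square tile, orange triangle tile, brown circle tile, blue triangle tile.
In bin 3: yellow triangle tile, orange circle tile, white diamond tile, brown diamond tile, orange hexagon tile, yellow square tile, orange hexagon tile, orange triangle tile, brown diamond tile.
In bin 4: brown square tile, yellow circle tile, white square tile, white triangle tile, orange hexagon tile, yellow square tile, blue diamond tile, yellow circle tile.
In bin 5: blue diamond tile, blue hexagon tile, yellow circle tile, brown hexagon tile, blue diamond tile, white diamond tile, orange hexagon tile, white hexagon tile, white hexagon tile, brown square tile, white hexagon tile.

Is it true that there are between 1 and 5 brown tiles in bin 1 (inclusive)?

brown tiles in bin 1: 2.
The claim requires 1 ≤ 2 ≤ 5, which holds.

True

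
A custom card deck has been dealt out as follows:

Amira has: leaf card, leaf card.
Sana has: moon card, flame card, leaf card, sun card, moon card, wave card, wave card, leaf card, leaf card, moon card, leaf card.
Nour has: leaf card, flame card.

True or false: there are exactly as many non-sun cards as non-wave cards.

|non-sun cards| = 14.
|non-wave cards| = 13.
The claim requires 14 = 13, which does not hold.

False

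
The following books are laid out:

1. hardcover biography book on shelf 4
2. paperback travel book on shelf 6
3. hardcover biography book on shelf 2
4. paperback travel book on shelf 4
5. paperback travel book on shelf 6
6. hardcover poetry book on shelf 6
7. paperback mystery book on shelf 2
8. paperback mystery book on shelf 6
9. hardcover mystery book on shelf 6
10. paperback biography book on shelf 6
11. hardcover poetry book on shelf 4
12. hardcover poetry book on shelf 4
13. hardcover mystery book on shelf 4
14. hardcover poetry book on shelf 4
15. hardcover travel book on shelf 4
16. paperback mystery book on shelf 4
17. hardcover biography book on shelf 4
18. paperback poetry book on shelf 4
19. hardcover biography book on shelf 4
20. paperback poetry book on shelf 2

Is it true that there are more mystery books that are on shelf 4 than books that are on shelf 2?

|mystery books on shelf 4| = 2.
|books on shelf 2| = 3.
The claim requires 2 > 3, which does not hold.

False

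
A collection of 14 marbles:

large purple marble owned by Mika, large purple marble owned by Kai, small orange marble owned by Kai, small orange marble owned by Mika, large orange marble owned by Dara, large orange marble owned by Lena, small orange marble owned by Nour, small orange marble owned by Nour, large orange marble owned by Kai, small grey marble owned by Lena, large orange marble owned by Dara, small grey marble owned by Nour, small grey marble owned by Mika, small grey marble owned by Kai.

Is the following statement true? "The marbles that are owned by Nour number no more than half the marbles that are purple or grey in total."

True

Count of marbles owned by Nour: 3.
There are 6 marbles that are purple or grey.
The claim requires 2 × 3 = 6 ≤ 6, which holds.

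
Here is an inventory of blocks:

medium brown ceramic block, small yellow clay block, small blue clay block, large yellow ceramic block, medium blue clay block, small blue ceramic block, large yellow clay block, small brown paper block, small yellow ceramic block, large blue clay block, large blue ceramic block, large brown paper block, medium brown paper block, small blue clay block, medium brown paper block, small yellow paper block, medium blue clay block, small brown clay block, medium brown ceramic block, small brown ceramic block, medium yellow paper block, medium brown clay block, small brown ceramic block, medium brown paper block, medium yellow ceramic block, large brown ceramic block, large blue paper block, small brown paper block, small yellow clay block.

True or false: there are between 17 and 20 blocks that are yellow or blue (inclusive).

There are 16 blocks that are yellow or blue.
The claim requires 17 ≤ 16 ≤ 20, which does not hold.

False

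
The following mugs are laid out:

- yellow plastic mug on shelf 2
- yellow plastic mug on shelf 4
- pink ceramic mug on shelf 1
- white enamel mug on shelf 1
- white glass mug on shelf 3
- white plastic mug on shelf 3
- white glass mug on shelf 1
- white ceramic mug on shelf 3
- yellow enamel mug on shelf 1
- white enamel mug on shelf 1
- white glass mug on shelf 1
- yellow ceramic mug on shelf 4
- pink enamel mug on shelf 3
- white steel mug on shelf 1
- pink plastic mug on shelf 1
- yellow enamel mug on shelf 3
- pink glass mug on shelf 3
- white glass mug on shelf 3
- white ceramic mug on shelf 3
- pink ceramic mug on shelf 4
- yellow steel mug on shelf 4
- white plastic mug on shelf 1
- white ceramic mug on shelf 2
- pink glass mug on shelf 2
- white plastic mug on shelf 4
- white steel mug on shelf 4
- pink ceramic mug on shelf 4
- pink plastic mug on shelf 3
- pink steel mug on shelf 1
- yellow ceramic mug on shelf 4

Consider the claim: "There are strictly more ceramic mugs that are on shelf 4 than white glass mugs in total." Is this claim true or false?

False

ceramic mugs on shelf 4: 4.
white glass mugs: 4.
The claim requires 4 > 4, which does not hold.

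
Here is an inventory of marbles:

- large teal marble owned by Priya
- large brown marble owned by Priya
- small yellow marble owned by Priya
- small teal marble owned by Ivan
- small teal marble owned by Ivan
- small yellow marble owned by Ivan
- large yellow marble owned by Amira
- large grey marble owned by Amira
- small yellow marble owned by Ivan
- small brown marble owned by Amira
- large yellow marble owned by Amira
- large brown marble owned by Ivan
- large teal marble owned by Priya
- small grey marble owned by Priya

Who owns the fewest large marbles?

Ivan

Counts by owner (restricted to large marbles): Amira→3, Priya→3, Ivan→1.
The minimum is 1, held uniquely by Ivan.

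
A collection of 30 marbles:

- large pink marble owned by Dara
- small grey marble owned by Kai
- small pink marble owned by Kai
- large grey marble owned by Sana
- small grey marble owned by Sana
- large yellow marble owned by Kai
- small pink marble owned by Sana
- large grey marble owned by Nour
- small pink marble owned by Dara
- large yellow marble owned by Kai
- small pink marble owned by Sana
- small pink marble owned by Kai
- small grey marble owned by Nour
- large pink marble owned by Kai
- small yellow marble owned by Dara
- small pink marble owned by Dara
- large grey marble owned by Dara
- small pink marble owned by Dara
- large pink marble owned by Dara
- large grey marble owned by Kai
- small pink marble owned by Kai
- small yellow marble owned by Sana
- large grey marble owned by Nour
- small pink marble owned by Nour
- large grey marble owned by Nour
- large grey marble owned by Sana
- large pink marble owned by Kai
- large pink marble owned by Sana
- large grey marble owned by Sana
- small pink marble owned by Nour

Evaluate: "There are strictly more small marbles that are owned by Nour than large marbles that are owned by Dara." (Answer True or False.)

False

Count of small marbles owned by Nour: 3.
Count of large marbles owned by Dara: 3.
The claim requires 3 > 3, which does not hold.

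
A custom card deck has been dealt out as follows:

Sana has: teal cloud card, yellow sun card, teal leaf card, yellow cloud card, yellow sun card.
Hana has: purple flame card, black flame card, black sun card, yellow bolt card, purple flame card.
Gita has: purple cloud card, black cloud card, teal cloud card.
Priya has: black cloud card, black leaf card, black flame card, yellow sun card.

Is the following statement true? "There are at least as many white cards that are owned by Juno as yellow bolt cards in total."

False

white cards owned by Juno: 0.
yellow bolt cards: 1.
The claim requires 0 ≥ 1, which does not hold.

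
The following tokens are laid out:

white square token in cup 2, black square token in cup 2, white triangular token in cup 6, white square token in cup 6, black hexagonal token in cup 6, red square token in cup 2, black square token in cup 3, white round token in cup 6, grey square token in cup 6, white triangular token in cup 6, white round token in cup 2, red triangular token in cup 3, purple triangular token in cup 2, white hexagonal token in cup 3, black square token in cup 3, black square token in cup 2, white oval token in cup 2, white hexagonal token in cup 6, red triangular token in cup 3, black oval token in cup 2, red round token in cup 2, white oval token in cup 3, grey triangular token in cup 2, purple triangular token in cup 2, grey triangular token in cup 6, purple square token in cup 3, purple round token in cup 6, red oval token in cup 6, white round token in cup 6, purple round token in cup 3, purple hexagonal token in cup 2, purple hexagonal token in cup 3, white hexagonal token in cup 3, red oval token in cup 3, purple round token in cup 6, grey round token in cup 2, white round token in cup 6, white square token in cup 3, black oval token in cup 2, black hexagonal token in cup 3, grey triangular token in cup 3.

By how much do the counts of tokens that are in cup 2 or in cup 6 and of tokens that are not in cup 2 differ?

tokens in cup 2 or in cup 6: 27. tokens that are not in cup 2: 27.
|27 − 27| = 27 − 27 = 0.

0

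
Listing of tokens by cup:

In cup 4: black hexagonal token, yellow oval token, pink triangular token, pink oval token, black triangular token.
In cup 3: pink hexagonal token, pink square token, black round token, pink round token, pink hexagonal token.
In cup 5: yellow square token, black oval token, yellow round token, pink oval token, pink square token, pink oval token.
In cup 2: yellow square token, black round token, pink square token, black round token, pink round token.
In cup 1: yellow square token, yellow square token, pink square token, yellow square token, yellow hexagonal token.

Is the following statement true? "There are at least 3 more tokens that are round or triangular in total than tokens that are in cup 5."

False

tokens that are round or triangular: 8.
tokens in cup 5: 6.
The claim requires 8 − 6 = 2 ≥ 3, which does not hold.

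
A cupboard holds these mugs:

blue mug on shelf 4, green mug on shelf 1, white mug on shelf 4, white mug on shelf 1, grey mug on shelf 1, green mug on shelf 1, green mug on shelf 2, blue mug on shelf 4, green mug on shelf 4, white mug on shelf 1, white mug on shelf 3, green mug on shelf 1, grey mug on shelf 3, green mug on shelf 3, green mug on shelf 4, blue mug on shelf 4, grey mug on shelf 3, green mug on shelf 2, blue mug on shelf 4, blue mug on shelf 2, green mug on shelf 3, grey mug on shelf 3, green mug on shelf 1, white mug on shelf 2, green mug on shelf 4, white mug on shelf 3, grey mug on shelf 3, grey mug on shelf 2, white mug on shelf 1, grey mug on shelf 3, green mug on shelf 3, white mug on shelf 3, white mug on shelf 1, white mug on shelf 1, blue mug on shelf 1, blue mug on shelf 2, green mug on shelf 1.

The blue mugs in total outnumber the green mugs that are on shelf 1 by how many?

blue mugs: 7.
green mugs on shelf 1: 5.
7 − 5 = 2.

2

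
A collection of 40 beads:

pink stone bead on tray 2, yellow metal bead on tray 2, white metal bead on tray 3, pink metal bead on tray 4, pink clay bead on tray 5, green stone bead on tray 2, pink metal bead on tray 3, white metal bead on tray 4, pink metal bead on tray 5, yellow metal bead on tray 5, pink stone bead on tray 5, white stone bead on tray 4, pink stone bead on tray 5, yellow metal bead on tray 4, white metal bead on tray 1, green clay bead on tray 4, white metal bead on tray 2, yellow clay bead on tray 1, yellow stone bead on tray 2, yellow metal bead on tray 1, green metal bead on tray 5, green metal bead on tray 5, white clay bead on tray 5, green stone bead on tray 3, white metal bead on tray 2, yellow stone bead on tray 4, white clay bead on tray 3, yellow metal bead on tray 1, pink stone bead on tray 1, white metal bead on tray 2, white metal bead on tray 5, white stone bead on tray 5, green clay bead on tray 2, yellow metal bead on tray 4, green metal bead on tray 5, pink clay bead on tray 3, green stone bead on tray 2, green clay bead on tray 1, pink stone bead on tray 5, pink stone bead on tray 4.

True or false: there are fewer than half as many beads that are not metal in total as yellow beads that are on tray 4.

|beads that are not metal| = 21.
|yellow beads on tray 4| = 3.
The claim requires 2 × 21 = 42 < 3, which does not hold.

False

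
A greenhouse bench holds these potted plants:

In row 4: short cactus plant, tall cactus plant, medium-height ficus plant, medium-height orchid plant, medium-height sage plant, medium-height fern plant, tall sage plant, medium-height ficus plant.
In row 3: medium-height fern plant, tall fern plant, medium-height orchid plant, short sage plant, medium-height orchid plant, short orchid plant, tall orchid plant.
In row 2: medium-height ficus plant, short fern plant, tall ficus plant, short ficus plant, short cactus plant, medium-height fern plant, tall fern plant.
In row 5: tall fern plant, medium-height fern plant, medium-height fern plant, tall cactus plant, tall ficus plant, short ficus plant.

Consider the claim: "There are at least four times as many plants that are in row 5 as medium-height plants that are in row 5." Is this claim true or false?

plants in row 5: 6.
medium-height plants in row 5: 2.
The claim requires 6 ≥ 4 × 2 = 8, which does not hold.

False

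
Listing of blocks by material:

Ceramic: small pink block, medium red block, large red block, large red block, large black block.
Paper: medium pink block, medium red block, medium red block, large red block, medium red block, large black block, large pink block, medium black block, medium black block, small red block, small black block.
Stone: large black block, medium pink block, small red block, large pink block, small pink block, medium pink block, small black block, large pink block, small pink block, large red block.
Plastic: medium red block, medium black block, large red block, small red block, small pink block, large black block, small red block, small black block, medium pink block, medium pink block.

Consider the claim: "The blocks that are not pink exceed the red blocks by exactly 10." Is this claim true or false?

|blocks that are not pink| = 24.
|red blocks| = 14.
The claim requires 24 − 14 (= 10) to equal 10, which holds.

True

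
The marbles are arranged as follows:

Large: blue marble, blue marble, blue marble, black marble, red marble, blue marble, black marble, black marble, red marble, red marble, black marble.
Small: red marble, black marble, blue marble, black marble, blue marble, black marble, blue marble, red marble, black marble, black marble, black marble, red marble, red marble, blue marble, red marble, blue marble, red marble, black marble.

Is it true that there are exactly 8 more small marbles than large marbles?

|small marbles| = 18.
|large marbles| = 11.
The claim requires 18 − 11 (= 7) to equal 8, which does not hold.

False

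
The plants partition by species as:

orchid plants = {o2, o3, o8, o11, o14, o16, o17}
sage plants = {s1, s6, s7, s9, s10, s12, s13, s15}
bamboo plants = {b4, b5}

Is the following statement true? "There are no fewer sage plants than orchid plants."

sage plants: 8.
orchid plants: 7.
The claim requires 8 ≥ 7, which holds.

True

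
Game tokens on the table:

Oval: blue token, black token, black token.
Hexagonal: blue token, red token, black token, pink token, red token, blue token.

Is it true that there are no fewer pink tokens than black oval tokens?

False

|pink tokens| = 1.
|black oval tokens| = 2.
The claim requires 1 ≥ 2, which does not hold.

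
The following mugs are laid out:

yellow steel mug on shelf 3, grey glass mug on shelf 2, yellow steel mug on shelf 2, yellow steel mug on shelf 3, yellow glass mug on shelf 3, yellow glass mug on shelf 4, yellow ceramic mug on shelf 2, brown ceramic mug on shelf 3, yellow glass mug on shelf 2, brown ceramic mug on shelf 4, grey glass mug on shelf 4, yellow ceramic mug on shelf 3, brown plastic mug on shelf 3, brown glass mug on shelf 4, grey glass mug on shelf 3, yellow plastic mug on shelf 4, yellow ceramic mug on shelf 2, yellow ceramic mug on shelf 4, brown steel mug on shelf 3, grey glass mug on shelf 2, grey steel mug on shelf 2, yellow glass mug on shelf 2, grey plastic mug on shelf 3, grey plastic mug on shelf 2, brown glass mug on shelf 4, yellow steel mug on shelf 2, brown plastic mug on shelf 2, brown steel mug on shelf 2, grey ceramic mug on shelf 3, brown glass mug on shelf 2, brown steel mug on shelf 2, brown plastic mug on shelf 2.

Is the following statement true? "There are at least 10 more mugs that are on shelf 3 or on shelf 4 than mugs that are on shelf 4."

There are 17 mugs on shelf 3 or on shelf 4.
There are 7 mugs on shelf 4.
The claim requires 17 − 7 = 10 ≥ 10, which holds.

True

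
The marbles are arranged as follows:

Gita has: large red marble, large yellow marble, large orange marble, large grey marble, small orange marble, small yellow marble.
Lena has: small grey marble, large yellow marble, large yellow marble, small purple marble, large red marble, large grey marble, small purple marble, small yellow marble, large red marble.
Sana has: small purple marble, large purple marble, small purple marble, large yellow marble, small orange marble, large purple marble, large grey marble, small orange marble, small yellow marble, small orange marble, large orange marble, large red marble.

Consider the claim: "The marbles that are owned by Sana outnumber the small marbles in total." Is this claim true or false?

False

|marbles owned by Sana| = 12.
|small marbles| = 12.
The claim requires 12 > 12, which does not hold.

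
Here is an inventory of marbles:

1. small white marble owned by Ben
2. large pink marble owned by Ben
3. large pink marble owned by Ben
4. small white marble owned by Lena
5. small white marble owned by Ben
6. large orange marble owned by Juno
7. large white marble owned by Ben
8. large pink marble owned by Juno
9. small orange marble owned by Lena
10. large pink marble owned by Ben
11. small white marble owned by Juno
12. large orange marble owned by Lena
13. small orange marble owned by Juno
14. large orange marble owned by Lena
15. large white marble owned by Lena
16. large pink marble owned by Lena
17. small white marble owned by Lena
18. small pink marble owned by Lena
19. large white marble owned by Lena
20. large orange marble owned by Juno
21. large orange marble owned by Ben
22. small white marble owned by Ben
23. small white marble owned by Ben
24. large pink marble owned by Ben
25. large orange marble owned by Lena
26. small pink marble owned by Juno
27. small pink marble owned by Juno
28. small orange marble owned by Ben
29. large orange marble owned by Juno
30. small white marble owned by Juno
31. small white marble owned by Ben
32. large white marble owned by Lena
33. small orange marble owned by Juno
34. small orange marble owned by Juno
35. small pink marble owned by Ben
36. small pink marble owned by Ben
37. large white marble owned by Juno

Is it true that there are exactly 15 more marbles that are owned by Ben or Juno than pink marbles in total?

True

Count of marbles owned by Ben or Juno: 26.
There are 11 pink marbles.
The claim requires 26 − 11 (= 15) to equal 15, which holds.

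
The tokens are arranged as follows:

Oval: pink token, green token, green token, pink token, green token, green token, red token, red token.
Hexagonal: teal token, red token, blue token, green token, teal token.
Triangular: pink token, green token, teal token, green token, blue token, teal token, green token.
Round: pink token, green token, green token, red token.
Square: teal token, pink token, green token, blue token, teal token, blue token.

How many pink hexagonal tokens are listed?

0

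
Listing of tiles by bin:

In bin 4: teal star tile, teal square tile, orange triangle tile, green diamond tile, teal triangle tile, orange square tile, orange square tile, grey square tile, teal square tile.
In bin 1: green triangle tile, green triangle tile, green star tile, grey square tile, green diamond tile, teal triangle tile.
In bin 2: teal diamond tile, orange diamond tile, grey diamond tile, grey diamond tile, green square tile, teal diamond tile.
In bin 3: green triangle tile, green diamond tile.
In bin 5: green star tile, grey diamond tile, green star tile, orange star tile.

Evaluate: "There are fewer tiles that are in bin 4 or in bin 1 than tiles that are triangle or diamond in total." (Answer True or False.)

False

There are 15 tiles in bin 4 or in bin 1.
There are 15 tiles that are triangle or diamond.
The claim requires 15 < 15, which does not hold.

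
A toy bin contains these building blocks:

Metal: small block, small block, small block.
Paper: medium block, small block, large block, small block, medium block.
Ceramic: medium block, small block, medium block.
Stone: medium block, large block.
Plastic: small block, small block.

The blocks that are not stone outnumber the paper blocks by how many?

8

blocks that are not stone: 13.
paper blocks: 5.
13 − 5 = 8.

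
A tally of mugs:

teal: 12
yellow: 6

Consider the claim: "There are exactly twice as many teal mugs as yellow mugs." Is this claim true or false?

True

teal mugs: 12.
yellow mugs: 6.
The claim requires 12 = 2 × 6 = 12, which holds.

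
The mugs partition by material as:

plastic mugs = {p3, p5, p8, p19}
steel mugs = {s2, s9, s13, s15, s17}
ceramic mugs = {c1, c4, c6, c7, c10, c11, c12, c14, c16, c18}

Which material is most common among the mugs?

Counts by material: ceramic 10, steel 5, plastic 4.
The maximum is 10, held uniquely by ceramic.

ceramic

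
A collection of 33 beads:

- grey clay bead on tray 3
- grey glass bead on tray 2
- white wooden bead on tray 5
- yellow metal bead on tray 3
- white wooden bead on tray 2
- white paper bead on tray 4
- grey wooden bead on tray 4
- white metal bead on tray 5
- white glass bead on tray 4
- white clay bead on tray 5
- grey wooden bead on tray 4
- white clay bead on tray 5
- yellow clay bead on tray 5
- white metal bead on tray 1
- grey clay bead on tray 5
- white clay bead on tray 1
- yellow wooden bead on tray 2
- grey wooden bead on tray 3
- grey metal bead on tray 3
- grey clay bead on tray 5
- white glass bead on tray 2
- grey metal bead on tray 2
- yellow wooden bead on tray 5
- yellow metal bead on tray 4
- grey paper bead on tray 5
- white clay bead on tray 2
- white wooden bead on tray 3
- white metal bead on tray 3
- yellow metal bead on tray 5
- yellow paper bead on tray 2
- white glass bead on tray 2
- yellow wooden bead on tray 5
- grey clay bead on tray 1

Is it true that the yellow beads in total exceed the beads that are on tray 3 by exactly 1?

False

There are 8 yellow beads.
There are 6 beads on tray 3.
The claim requires 8 − 6 (= 2) to equal 1, which does not hold.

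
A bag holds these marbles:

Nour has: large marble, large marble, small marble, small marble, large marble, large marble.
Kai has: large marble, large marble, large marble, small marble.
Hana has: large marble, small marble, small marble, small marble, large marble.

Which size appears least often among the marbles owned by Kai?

Counts by size (restricted to marbles owned by Kai): large 3, small 1.
The minimum is 1, held uniquely by small.

small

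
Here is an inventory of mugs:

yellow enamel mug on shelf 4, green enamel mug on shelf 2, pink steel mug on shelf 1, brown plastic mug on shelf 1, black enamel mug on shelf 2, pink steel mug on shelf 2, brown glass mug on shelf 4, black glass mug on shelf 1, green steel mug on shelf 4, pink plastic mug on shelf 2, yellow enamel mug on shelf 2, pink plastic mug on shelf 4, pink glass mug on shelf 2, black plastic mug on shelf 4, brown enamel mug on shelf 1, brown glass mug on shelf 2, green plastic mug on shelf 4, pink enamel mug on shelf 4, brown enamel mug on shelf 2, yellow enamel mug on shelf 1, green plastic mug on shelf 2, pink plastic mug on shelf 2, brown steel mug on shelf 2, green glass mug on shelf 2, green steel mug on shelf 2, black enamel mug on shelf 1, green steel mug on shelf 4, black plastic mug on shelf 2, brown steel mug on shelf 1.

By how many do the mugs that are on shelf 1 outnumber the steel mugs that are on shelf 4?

mugs on shelf 1: 7.
steel mugs on shelf 4: 2.
7 − 2 = 5.

5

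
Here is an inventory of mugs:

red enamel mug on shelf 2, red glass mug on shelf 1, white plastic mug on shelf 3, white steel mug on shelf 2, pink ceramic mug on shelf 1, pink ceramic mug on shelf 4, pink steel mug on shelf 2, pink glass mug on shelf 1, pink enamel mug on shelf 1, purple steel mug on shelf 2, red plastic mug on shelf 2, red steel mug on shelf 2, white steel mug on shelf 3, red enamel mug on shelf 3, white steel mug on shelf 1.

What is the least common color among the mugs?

Counts by color: red 5, pink 5, white 4, purple 1.
The minimum is 1, held uniquely by purple.

purple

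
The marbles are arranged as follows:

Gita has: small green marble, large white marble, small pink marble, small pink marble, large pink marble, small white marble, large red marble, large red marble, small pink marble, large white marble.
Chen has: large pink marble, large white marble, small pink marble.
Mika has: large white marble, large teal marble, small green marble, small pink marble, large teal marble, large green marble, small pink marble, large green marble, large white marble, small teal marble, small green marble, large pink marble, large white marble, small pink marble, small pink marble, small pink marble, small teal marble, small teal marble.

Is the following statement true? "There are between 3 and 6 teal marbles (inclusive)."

True

There are 5 teal marbles.
The claim requires 3 ≤ 5 ≤ 6, which holds.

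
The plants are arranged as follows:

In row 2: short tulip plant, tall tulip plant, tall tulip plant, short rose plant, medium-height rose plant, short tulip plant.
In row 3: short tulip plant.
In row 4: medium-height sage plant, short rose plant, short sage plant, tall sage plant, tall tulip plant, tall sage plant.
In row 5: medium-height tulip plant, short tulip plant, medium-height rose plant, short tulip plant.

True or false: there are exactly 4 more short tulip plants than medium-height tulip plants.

True

|short tulip plants| = 5.
|medium-height tulip plants| = 1.
The claim requires 5 − 1 (= 4) to equal 4, which holds.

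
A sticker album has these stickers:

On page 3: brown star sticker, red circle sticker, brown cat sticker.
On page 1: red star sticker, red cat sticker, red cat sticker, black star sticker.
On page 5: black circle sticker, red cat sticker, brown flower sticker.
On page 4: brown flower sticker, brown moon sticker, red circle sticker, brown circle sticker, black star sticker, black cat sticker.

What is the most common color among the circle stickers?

Counts by color (restricted to circle stickers): red 2, black 1, brown 1.
The maximum is 2, held uniquely by red.

red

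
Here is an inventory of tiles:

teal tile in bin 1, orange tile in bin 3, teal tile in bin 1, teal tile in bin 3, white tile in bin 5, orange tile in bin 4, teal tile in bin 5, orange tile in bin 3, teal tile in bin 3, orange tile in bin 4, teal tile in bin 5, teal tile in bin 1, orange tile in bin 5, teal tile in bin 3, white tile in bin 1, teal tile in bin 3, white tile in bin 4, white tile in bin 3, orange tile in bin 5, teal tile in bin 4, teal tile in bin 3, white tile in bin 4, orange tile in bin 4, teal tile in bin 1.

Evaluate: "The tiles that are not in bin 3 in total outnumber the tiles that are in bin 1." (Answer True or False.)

True

There are 16 tiles that are not in bin 3.
There are 5 tiles in bin 1.
The claim requires 16 > 5, which holds.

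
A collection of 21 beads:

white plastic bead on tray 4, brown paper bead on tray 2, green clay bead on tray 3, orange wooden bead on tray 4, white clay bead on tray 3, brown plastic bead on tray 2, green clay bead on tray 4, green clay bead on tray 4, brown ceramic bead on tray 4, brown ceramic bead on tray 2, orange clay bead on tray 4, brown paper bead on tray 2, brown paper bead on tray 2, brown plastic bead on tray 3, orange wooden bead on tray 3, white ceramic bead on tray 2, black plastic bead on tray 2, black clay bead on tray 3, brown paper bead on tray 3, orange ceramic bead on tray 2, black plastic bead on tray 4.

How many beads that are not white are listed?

18

Total beads: 21; with the excluded value: 3; remaining 21 − 3 = 18.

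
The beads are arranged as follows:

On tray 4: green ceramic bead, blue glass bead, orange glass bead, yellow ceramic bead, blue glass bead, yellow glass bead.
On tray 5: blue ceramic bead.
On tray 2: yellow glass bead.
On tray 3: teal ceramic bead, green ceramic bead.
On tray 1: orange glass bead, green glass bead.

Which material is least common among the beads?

Counts by material: glass 7, ceramic 5.
The minimum is 5, held uniquely by ceramic.

ceramic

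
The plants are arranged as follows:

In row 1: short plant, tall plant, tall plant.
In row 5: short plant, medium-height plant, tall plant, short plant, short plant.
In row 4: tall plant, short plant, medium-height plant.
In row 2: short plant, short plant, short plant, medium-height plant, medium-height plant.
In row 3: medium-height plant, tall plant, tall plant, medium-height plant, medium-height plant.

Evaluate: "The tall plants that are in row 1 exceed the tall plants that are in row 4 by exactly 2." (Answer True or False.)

False

There are 2 tall plants in row 1.
There is 1 tall plant in row 4.
The claim requires 2 − 1 (= 1) to equal 2, which does not hold.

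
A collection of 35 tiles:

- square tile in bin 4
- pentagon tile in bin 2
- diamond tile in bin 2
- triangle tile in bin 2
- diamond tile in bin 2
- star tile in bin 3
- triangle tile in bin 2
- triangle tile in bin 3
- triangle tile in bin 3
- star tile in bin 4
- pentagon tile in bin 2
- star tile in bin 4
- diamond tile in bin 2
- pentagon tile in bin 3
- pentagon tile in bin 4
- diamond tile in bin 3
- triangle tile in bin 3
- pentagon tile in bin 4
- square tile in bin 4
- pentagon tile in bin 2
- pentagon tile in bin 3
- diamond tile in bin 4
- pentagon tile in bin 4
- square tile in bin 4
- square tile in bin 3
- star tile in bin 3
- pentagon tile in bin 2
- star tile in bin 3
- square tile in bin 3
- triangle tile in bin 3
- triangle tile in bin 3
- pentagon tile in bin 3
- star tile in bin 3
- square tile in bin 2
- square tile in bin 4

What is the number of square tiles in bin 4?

4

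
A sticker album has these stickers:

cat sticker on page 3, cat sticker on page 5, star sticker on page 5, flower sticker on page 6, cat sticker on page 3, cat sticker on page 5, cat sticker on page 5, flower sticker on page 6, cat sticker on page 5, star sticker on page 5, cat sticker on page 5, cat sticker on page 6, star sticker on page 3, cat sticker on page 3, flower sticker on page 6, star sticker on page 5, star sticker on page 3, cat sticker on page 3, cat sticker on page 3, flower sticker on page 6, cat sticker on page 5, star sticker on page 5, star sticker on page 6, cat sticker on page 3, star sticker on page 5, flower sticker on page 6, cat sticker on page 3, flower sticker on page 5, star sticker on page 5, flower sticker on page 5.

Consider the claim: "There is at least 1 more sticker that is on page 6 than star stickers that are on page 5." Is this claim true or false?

True

stickers on page 6: 7.
star stickers on page 5: 6.
The claim requires 7 − 6 = 1 ≥ 1, which holds.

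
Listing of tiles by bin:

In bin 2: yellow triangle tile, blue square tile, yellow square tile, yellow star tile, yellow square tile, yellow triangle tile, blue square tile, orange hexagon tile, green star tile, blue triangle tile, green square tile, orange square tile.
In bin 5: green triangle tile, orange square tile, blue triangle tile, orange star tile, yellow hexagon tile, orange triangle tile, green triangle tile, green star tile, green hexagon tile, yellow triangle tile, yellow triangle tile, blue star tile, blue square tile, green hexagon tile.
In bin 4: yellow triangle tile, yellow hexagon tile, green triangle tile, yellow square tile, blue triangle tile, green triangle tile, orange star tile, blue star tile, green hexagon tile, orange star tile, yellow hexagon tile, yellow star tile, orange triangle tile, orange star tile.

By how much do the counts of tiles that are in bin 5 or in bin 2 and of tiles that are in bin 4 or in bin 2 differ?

0

tiles in bin 5 or in bin 2: 26. tiles in bin 4 or in bin 2: 26.
|26 − 26| = 26 − 26 = 0.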